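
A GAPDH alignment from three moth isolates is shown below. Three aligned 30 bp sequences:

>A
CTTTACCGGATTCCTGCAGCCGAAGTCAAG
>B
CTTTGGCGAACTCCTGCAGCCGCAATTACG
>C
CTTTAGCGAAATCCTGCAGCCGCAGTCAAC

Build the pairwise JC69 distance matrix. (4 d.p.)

d(A,B) = 0.3295, d(A,C) = 0.1885, d(B,C) = 0.2326

A–B: 8/30 sites differ → p ≈ 0.266667, d = −0.75 ln(1 − 0.355556) = 0.329526 ≈ 0.3295.
A–C: 5/30 sites differ → p ≈ 0.166667, d = −0.75 ln(1 − 0.222223) = 0.188487 ≈ 0.1885.
B–C: 6/30 sites differ → p = 0.2, d = −0.75 ln(1 − 0.266667) = 0.232617 ≈ 0.2326.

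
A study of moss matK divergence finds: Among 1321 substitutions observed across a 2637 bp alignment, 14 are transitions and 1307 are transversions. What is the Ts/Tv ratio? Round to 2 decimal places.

R = 14/1307 = 0.010711… ≈ 0.01 (to 2 d.p.).

0.01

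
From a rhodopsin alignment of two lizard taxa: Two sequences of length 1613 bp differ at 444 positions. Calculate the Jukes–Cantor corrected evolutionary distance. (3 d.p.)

0.343

p = 444/1613 ≈ 0.275263.
d = −(3/4) ln(1 − 4p/3) = −0.75 ln(1 − 0.367017) = −0.75 ln(0.632983)
  = −0.75 × (-0.457312) = 0.342984 substitutions/site.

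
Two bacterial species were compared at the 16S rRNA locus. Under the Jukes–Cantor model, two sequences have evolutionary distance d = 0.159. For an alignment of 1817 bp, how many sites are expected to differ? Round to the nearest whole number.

Invert JC69: p = (3/4)(1 − e^(−4d/3)) = 0.75 × (1 − e^(-0.212)) = 0.75 × (1 − 0.808965) = 0.143276.
Expected differing sites = pL ≈ 0.143276 × 1817 = 260.332492 ≈ 260.

260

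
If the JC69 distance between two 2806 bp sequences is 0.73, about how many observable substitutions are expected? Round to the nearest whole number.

Invert JC69: p = (3/4)(1 − e^(−4d/3)) = 0.75 × (1 − e^(-0.973333)) = 0.75 × (1 − 0.377822) = 0.466634.
Expected differing sites = pL ≈ 0.466634 × 2806 = 1309.375004 ≈ 1309.

1309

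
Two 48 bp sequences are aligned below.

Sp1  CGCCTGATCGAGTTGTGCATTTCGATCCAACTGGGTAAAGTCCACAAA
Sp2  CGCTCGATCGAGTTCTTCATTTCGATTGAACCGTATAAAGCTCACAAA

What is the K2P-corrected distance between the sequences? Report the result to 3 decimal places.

Of 48 sites, 7 differences are transitions and 4 are transversions, so P = 7/48 ≈ 0.145833 and Q = 4/48 ≈ 0.083333.
Under the Kimura two-parameter model, d = −½ ln(1 − 2P − Q) − ¼ ln(1 − 2Q).
1 − 2P − Q = 0.625001, giving −½ ln(0.625001) = 0.235001.
1 − 2Q = 0.833334, giving −¼ ln(0.833334) = 0.045580.
d = 0.235001 + 0.045580 = 0.280581.

0.281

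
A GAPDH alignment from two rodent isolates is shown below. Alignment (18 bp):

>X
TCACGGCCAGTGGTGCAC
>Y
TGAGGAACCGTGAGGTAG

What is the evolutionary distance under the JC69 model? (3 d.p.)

0.824

The sequences differ at 9 of 18 sites (2, 4, 6, 7, 9, 13, 14, 16, 18), so p = 9/18 = 0.5.
d = −(3/4) ln(1 − 4p/3) = −0.75 ln(1 − 0.666667) = −0.75 ln(0.333333)
  = −0.75 × (-1.098613) = 0.823960 substitutions/site.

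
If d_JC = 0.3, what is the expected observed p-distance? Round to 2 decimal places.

p = (3/4)(1 − e^(−4d/3)) = 0.75 × (1 − e^(-0.4)) = 0.75 × (1 − 0.670320) = 0.247260.

0.25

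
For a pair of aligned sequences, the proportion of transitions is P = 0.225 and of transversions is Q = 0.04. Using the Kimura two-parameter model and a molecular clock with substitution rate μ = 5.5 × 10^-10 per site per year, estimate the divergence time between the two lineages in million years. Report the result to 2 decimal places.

325.02

Under the Kimura two-parameter model, d = −½ ln(1 − 2P − Q) − ¼ ln(1 − 2Q).
1 − 2P − Q = 0.51, giving −½ ln(0.51) = 0.336672.
1 − 2Q = 0.92, giving −¼ ln(0.92) = 0.020845.
d = 0.336672 + 0.020845 = 0.357517.
Under a molecular clock d = 2μt, so t = d/(2μ) = 0.357517 / (2 × 5.5 × 10^-10) = 325.02 million years.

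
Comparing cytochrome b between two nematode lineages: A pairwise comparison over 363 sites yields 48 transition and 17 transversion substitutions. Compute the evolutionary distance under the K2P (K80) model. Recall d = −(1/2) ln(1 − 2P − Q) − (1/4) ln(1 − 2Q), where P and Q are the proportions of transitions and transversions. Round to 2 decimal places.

0.21

P = 48/363 ≈ 0.132231 and Q = 17/363 ≈ 0.046832.
Under the Kimura two-parameter model, d = −½ ln(1 − 2P − Q) − ¼ ln(1 − 2Q).
1 − 2P − Q = 0.688706, giving −½ ln(0.688706) = 0.186470.
1 − 2Q = 0.906336, giving −¼ ln(0.906336) = 0.024586.
d = 0.186470 + 0.024586 = 0.211056.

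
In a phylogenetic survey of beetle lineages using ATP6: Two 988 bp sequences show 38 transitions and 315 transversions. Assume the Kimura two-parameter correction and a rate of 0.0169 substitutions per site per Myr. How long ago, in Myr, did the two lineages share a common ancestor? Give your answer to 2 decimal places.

P = 38/988 ≈ 0.038462 and Q = 315/988 ≈ 0.318826.
Under the Kimura two-parameter model, d = −½ ln(1 − 2P − Q) − ¼ ln(1 − 2Q).
1 − 2P − Q = 0.60425, giving −½ ln(0.60425) = 0.251884.
1 − 2Q = 0.362348, giving −¼ ln(0.362348) = 0.253788.
d = 0.251884 + 0.253788 = 0.505672.
Under a molecular clock d = 2μt, so t = d/(2μ) = 0.505672 / (2 × 0.0169) = 14.96 Myr.

14.96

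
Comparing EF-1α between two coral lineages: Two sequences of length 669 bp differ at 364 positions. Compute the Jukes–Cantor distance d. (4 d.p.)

0.9695

p = 364/669 ≈ 0.544096.
d = −(3/4) ln(1 − 4p/3) = −0.75 ln(1 − 0.725461) = −0.75 ln(0.274539)
  = −0.75 × (-1.292662) = 0.969497 substitutions/site.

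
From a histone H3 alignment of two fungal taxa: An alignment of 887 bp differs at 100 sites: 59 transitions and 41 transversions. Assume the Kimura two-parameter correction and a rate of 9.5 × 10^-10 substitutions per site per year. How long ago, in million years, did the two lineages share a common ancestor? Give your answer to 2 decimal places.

P = 59/887 ≈ 0.066516 and Q = 41/887 ≈ 0.046223.
Under the Kimura two-parameter model, d = −½ ln(1 − 2P − Q) − ¼ ln(1 − 2Q).
1 − 2P − Q = 0.820745, giving −½ ln(0.820745) = 0.098771.
1 − 2Q = 0.907554, giving −¼ ln(0.907554) = 0.024251.
d = 0.098771 + 0.024251 = 0.123022.
Under a molecular clock d = 2μt, so t = d/(2μ) = 0.123022 / (2 × 9.5 × 10^-10) = 64.75 million years.

64.75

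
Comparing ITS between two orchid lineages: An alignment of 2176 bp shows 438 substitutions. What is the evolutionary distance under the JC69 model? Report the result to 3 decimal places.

p = 438/2176 ≈ 0.201287.
d = −(3/4) ln(1 − 4p/3) = −0.75 ln(1 − 0.268383) = −0.75 ln(0.731617)
  = −0.75 × (-0.312498) = 0.234374 substitutions/site.

0.234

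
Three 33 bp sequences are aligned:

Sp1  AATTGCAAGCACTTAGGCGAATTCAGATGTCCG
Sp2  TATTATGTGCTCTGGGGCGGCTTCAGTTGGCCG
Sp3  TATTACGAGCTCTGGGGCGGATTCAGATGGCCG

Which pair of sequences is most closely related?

Sp1–Sp2: 12/33 differ, p = 0.364, d = 0.497.
Sp1–Sp3: 8/33 differ, p = 0.242, d = 0.293.
Sp2–Sp3: 4/33 differ, p = 0.121, d = 0.132.
The smallest distance is between Sp2 and Sp3.

Sp2 and Sp3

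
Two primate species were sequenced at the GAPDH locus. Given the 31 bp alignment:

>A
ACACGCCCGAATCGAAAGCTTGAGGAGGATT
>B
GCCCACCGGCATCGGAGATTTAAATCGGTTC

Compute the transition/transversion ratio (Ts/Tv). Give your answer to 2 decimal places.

1.50

Transitions are A↔G and C↔T; transversions are all other mismatches.
Transitions: 9. Transversions: 6.
R = 9/6 = 1.50.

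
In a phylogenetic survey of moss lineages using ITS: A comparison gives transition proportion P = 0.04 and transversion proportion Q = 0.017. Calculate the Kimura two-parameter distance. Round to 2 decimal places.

0.06

Under the Kimura two-parameter model, d = −½ ln(1 − 2P − Q) − ¼ ln(1 − 2Q).
1 − 2P − Q = 0.903, giving −½ ln(0.903) = 0.051016.
1 − 2Q = 0.966, giving −¼ ln(0.966) = 0.008648.
d = 0.051016 + 0.008648 = 0.059664.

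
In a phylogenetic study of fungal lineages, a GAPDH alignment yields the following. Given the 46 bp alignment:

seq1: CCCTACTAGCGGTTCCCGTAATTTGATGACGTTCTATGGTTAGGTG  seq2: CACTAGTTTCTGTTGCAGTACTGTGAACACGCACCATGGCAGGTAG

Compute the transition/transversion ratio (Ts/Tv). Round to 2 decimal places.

0.27

Transitions are A↔G and C↔T; transversions are all other mismatches.
Transitions: 4. Transversions: 15.
R = 4/15 = 0.266666… ≈ 0.27 (to 2 d.p.).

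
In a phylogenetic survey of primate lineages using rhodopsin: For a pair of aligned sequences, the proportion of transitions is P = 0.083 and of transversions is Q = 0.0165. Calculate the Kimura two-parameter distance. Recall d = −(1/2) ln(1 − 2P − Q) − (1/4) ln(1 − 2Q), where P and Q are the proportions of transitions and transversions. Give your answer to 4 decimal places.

Under the Kimura two-parameter model, d = −½ ln(1 − 2P − Q) − ¼ ln(1 − 2Q).
1 − 2P − Q = 0.8175, giving −½ ln(0.8175) = 0.100752.
1 − 2Q = 0.967, giving −¼ ln(0.967) = 0.008389.
d = 0.100752 + 0.008389 = 0.109141.

0.1091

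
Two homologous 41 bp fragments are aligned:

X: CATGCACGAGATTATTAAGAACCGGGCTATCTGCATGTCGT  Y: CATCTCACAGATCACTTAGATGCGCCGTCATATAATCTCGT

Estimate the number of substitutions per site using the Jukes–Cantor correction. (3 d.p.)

The sequences differ at 20 of 41 sites, so p = 20/41 ≈ 0.487805.
d = −(3/4) ln(1 − 4p/3) = −0.75 ln(1 − 0.650407) = −0.75 ln(0.349593)
  = −0.75 × (-1.050986) = 0.788240 substitutions/site.

0.788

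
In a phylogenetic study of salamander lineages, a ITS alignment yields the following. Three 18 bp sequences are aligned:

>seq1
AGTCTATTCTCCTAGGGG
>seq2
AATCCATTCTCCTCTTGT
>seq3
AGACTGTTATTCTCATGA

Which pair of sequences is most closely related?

seq1–seq2: 6/18 differ, p = 0.333, d = 0.441.
seq1–seq3: 8/18 differ, p = 0.444, d = 0.673.
seq2–seq3: 8/18 differ, p = 0.444, d = 0.673.
The smallest distance is between seq1 and seq2.

seq1 and seq2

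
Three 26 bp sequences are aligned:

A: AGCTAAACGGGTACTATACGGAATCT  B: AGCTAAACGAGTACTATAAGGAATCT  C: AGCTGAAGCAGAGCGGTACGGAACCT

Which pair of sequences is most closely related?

A–B: 2/26 differ, p = 0.077, d = 0.081.
A–C: 9/26 differ, p = 0.346, d = 0.464.
B–C: 9/26 differ, p = 0.346, d = 0.464.
The smallest distance is between A and B.

A and B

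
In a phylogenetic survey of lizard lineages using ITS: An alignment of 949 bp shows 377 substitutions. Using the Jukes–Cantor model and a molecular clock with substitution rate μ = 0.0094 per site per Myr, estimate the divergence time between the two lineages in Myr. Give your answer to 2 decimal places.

30.09

p = 377/949 ≈ 0.39726.
d = −(3/4) ln(1 − 4p/3) = −0.75 ln(1 − 0.52968) = −0.75 ln(0.47032)
  = −0.75 × (-0.754342) = 0.565757 substitutions/site.
Under a molecular clock d = 2μt, so t = d/(2μ) = 0.565757 / (2 × 0.0094) = 30.09 Myr.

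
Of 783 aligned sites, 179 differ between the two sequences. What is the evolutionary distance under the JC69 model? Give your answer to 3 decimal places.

0.273

p = 179/783 ≈ 0.228608.
d = −(3/4) ln(1 − 4p/3) = −0.75 ln(1 − 0.304811) = −0.75 ln(0.695189)
  = −0.75 × (-0.363572) = 0.272679 substitutions/site.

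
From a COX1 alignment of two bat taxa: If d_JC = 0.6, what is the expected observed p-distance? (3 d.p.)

p = (3/4)(1 − e^(−4d/3)) = 0.75 × (1 − e^(-0.8)) = 0.75 × (1 − 0.449329) = 0.413003.

0.413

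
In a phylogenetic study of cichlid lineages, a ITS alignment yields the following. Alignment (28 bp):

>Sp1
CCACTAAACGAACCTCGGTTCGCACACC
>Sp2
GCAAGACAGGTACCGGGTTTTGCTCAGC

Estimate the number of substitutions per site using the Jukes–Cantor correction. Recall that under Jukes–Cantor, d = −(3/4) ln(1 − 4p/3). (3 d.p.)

0.635

The sequences differ at 12 of 28 sites, so p = 12/28 ≈ 0.428571.
d = −(3/4) ln(1 − 4p/3) = −0.75 ln(1 − 0.571428) = −0.75 ln(0.428572)
  = −0.75 × (-0.847297) = 0.635473 substitutions/site.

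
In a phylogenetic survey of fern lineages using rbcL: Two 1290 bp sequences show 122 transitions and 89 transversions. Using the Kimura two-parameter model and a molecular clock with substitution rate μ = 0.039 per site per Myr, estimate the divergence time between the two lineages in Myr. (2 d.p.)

P = 122/1290 ≈ 0.094574 and Q = 89/1290 ≈ 0.068992.
Under the Kimura two-parameter model, d = −½ ln(1 − 2P − Q) − ¼ ln(1 − 2Q).
1 − 2P − Q = 0.74186, giving −½ ln(0.74186) = 0.149297.
1 − 2Q = 0.862016, giving −¼ ln(0.862016) = 0.037120.
d = 0.149297 + 0.037120 = 0.186417.
Under a molecular clock d = 2μt, so t = d/(2μ) = 0.186417 / (2 × 0.039) = 2.39 Myr.

2.39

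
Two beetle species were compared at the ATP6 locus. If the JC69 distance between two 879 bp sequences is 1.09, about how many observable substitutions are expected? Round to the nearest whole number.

Invert JC69: p = (3/4)(1 − e^(−4d/3)) = 0.75 × (1 − e^(-1.453333)) = 0.75 × (1 − 0.233790) = 0.574658.
Expected differing sites = pL ≈ 0.574658 × 879 = 505.124382 ≈ 505.

505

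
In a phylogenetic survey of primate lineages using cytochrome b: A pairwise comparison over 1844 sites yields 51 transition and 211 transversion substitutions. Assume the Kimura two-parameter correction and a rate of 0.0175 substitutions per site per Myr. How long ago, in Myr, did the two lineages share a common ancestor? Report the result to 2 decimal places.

4.51

P = 51/1844 ≈ 0.027657 and Q = 211/1844 ≈ 0.114425.
Under the Kimura two-parameter model, d = −½ ln(1 − 2P − Q) − ¼ ln(1 − 2Q).
1 − 2P − Q = 0.830261, giving −½ ln(0.830261) = 0.093008.
1 − 2Q = 0.77115, giving −¼ ln(0.77115) = 0.064968.
d = 0.093008 + 0.064968 = 0.157976.
Under a molecular clock d = 2μt, so t = d/(2μ) = 0.157976 / (2 × 0.0175) = 4.51 Myr.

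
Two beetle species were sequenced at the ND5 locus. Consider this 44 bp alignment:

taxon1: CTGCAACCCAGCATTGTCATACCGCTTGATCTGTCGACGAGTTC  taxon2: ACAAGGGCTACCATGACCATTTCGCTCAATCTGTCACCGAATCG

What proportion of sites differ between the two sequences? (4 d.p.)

0.4773

The sequences differ at 21 of 44 positions.
p = 21/44 = 0.477272… ≈ 0.4773 (to 4 d.p.).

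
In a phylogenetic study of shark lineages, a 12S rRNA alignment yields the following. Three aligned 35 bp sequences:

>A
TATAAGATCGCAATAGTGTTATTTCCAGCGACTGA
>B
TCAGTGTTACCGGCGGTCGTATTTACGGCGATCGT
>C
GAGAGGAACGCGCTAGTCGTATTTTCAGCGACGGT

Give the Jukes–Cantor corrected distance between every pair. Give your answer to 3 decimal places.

A–B: 18/35 sites differ → p ≈ 0.514286, d = −0.75 ln(1 − 0.685715) = 0.868091 ≈ 0.868.
A–C: 11/35 sites differ → p ≈ 0.314286, d = −0.75 ln(1 − 0.419048) = 0.407315 ≈ 0.407.
B–C: 16/35 sites differ → p ≈ 0.457143, d = −0.75 ln(1 − 0.609524) = 0.705292 ≈ 0.705.

d(A,B) = 0.868, d(A,C) = 0.407, d(B,C) = 0.705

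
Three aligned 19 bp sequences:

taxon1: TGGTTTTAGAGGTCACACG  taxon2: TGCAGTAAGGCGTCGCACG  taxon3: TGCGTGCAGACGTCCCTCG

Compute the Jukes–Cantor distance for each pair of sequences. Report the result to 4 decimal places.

d(taxon1,taxon2) = 0.5068, d(taxon1,taxon3) = 0.5068, d(taxon2,taxon3) = 0.5068

taxon1–taxon2: 7/19 sites differ → p ≈ 0.368421, d = −0.75 ln(1 − 0.491228) = 0.506816 ≈ 0.5068.
taxon1–taxon3: 7/19 sites differ → p ≈ 0.368421, d = −0.75 ln(1 − 0.491228) = 0.506816 ≈ 0.5068.
taxon2–taxon3: 7/19 sites differ → p ≈ 0.368421, d = −0.75 ln(1 − 0.491228) = 0.506816 ≈ 0.5068.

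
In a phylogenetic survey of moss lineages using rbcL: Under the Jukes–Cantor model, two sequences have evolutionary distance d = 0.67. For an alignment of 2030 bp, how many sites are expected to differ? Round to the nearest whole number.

899

Invert JC69: p = (3/4)(1 − e^(−4d/3)) = 0.75 × (1 − e^(-0.893333)) = 0.75 × (1 − 0.409289) = 0.443033.
Expected differing sites = pL ≈ 0.443033 × 2030 = 899.35699 ≈ 899.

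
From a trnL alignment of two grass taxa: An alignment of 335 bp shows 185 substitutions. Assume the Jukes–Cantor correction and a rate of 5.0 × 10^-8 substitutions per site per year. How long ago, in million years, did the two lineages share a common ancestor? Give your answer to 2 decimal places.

10.00

p = 185/335 ≈ 0.552239.
d = −(3/4) ln(1 − 4p/3) = −0.75 ln(1 − 0.736319) = −0.75 ln(0.263681)
  = −0.75 × (-1.333015) = 0.999761 substitutions/site.
Under a molecular clock d = 2μt, so t = d/(2μ) = 0.999761 / (2 × 5.0 × 10^-8) = 10.00 million years.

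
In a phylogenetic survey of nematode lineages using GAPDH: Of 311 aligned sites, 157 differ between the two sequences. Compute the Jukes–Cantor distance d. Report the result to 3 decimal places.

0.839

p = 157/311 ≈ 0.504823.
d = −(3/4) ln(1 − 4p/3) = −0.75 ln(1 − 0.673097) = −0.75 ln(0.326903)
  = −0.75 × (-1.118092) = 0.838569 substitutions/site.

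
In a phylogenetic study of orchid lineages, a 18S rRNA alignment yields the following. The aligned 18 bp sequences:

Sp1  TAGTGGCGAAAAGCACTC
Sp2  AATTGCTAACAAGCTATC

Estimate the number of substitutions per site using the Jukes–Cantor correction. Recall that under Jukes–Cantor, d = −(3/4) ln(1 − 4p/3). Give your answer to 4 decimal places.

The sequences differ at 8 of 18 sites (1, 3, 6, 7, 8, 10, 15, 16), so p = 8/18 ≈ 0.444444.
d = −(3/4) ln(1 − 4p/3) = −0.75 ln(1 − 0.592592) = −0.75 ln(0.407408)
  = −0.75 × (-0.897940) = 0.673455 substitutions/site.

0.6735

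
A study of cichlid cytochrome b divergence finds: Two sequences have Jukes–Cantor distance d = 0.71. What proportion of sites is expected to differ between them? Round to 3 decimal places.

0.459

p = (3/4)(1 − e^(−4d/3)) = 0.75 × (1 − e^(-0.946667)) = 0.75 × (1 − 0.388032) = 0.458976.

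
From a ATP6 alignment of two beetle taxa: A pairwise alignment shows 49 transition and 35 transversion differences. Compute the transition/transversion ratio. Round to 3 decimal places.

1.400

R = 49/35 = 1.400.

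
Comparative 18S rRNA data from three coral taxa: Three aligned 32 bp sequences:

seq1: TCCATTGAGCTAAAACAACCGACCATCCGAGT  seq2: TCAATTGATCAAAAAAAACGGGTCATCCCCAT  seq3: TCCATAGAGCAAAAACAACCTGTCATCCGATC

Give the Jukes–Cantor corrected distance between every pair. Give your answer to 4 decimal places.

d(seq1,seq2) = 0.4042, d(seq1,seq3) = 0.2586, d(seq2,seq3) = 0.4042

seq1–seq2: 10/32 sites differ → p = 0.3125, d = −0.75 ln(1 − 0.416667) = 0.404248 ≈ 0.4042.
seq1–seq3: 7/32 sites differ → p = 0.21875, d = −0.75 ln(1 − 0.291667) = 0.258631 ≈ 0.2586.
seq2–seq3: 10/32 sites differ → p = 0.3125, d = −0.75 ln(1 − 0.416667) = 0.404248 ≈ 0.4042.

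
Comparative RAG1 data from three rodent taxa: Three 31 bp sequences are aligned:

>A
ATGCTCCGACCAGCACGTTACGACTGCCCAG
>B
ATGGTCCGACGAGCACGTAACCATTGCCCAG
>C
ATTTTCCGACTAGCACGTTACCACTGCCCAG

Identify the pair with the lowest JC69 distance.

A and C

A–B: 5/31 differ, p = 0.161, d = 0.182.
A–C: 4/31 differ, p = 0.129, d = 0.142.
B–C: 5/31 differ, p = 0.161, d = 0.182.
The smallest distance is between A and C.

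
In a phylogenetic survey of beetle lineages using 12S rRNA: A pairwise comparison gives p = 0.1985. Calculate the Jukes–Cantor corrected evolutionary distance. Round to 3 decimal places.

d = −(3/4) ln(1 − 4p/3) = −0.75 ln(1 − 0.264667) = −0.75 ln(0.735333)
  = −0.75 × (-0.307432) = 0.230574 substitutions/site.

0.231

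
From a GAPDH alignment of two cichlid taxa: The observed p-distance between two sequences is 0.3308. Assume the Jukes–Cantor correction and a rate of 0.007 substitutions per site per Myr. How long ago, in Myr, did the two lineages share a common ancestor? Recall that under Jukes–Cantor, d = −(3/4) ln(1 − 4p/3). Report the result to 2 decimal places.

d = −(3/4) ln(1 − 4p/3) = −0.75 ln(1 − 0.441067) = −0.75 ln(0.558933)
  = −0.75 × (-0.581726) = 0.436295 substitutions/site.
Under a molecular clock d = 2μt, so t = d/(2μ) = 0.436295 / (2 × 0.007) = 31.16 Myr.

31.16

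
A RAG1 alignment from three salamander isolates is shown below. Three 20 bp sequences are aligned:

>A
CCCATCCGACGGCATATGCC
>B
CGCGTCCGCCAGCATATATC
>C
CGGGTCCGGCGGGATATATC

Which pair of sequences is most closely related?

A–B: 6/20 differ, p = 0.300, d = 0.383.
A–C: 7/20 differ, p = 0.350, d = 0.471.
B–C: 4/20 differ, p = 0.200, d = 0.233.
The smallest distance is between B and C.

B and C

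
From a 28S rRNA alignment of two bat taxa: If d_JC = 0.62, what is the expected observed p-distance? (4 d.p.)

p = (3/4)(1 − e^(−4d/3)) = 0.75 × (1 − e^(-0.826667)) = 0.75 × (1 − 0.437505) = 0.421871.

0.4219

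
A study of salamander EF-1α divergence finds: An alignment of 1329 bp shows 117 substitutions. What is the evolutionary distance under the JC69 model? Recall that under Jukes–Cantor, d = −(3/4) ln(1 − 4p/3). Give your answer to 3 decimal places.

p = 117/1329 ≈ 0.088036.
d = −(3/4) ln(1 − 4p/3) = −0.75 ln(1 − 0.117381) = −0.75 ln(0.882619)
  = −0.75 × (-0.124862) = 0.093647 substitutions/site.

0.094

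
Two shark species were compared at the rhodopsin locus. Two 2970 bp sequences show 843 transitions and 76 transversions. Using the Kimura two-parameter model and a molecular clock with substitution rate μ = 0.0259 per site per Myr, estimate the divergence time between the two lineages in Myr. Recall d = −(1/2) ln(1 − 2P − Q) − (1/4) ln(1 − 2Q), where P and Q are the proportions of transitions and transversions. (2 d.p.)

P = 843/2970 ≈ 0.283838 and Q = 76/2970 ≈ 0.025589.
Under the Kimura two-parameter model, d = −½ ln(1 − 2P − Q) − ¼ ln(1 − 2Q).
1 − 2P − Q = 0.406735, giving −½ ln(0.406735) = 0.449797.
1 − 2Q = 0.948822, giving −¼ ln(0.948822) = 0.013134.
d = 0.449797 + 0.013134 = 0.462931.
Under a molecular clock d = 2μt, so t = d/(2μ) = 0.462931 / (2 × 0.0259) = 8.94 Myr.

8.94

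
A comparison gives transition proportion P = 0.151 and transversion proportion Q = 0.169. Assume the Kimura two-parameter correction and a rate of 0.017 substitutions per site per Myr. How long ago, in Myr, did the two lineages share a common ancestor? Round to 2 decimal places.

Under the Kimura two-parameter model, d = −½ ln(1 − 2P − Q) − ¼ ln(1 − 2Q).
1 − 2P − Q = 0.529, giving −½ ln(0.529) = 0.318383.
1 − 2Q = 0.662, giving −¼ ln(0.662) = 0.103122.
d = 0.318383 + 0.103122 = 0.421505.
Under a molecular clock d = 2μt, so t = d/(2μ) = 0.421505 / (2 × 0.017) = 12.40 Myr.

12.40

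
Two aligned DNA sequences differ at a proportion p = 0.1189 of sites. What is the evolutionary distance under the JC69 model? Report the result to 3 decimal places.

d = −(3/4) ln(1 − 4p/3) = −0.75 ln(1 − 0.158533) = −0.75 ln(0.841467)
  = −0.75 × (-0.172608) = 0.129456 substitutions/site.

0.129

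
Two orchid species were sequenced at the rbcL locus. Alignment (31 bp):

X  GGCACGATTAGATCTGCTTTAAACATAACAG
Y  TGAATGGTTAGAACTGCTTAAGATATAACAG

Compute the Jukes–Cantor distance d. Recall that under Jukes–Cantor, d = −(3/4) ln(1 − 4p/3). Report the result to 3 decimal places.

0.316

The sequences differ at 8 of 31 sites (1, 3, 5, 7, 13, 20, 22, 24), so p = 8/31 ≈ 0.258065.
d = −(3/4) ln(1 − 4p/3) = −0.75 ln(1 − 0.344087) = −0.75 ln(0.655913)
  = −0.75 × (-0.421727) = 0.316295 substitutions/site.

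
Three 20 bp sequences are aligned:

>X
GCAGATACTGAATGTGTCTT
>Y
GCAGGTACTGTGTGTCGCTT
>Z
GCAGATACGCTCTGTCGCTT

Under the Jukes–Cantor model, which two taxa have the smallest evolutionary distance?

X–Y: 5/20 differ, p = 0.250, d = 0.304.
X–Z: 6/20 differ, p = 0.300, d = 0.383.
Y–Z: 4/20 differ, p = 0.200, d = 0.233.
The smallest distance is between Y and Z.

Y and Z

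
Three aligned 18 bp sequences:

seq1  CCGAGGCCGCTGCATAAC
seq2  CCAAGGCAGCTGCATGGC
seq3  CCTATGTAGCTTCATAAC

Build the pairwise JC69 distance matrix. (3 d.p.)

d(seq1,seq2) = 0.264, d(seq1,seq3) = 0.347, d(seq2,seq3) = 0.441

seq1–seq2: 4/18 sites differ → p ≈ 0.222222, d = −0.75 ln(1 − 0.296296) = 0.263548 ≈ 0.264.
seq1–seq3: 5/18 sites differ → p ≈ 0.277778, d = −0.75 ln(1 − 0.370371) = 0.346968 ≈ 0.347.
seq2–seq3: 6/18 sites differ → p ≈ 0.333333, d = −0.75 ln(1 − 0.444444) = 0.440839 ≈ 0.441.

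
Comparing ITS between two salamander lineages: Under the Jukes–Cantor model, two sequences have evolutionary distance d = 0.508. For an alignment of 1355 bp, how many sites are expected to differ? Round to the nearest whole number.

Invert JC69: p = (3/4)(1 − e^(−4d/3)) = 0.75 × (1 − e^(-0.677333)) = 0.75 × (1 − 0.507970) = 0.369023.
Expected differing sites = pL ≈ 0.369023 × 1355 = 500.026165 ≈ 500.

500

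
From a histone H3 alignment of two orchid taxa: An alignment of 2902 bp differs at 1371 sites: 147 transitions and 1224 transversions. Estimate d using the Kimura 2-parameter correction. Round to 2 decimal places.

P = 147/2902 ≈ 0.050655 and Q = 1224/2902 ≈ 0.421778.
Under the Kimura two-parameter model, d = −½ ln(1 − 2P − Q) − ¼ ln(1 − 2Q).
1 − 2P − Q = 0.476912, giving −½ ln(0.476912) = 0.370212.
1 − 2Q = 0.156444, giving −¼ ln(0.156444) = 0.463764.
d = 0.370212 + 0.463764 = 0.833976.

0.83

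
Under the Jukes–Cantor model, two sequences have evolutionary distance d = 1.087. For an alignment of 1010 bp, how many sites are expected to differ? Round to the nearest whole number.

Invert JC69: p = (3/4)(1 − e^(−4d/3)) = 0.75 × (1 − e^(-1.449333)) = 0.75 × (1 − 0.234727) = 0.573955.
Expected differing sites = pL ≈ 0.573955 × 1010 = 579.69455 ≈ 580.

580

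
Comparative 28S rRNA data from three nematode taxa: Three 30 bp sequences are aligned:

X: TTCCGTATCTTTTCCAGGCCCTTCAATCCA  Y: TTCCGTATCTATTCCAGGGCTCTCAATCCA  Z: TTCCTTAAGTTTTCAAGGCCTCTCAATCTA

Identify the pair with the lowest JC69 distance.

X and Y

X–Y: 4/30 differ, p = 0.133, d = 0.147.
X–Z: 7/30 differ, p = 0.233, d = 0.280.
Y–Z: 7/30 differ, p = 0.233, d = 0.280.
The smallest distance is between X and Y.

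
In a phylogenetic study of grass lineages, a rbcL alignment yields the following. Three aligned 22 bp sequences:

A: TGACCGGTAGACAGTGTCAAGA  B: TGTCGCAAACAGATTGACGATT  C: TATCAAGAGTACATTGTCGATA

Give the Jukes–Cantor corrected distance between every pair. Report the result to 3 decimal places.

A–B: 12/22 sites differ → p ≈ 0.545455, d = −0.75 ln(1 − 0.727273) = 0.974463 ≈ 0.974.
A–C: 10/22 sites differ → p ≈ 0.454545, d = −0.75 ln(1 − 0.60606) = 0.698667 ≈ 0.699.
B–C: 9/22 sites differ → p ≈ 0.409091, d = −0.75 ln(1 − 0.545455) = 0.591344 ≈ 0.591.

d(A,B) = 0.974, d(A,C) = 0.699, d(B,C) = 0.591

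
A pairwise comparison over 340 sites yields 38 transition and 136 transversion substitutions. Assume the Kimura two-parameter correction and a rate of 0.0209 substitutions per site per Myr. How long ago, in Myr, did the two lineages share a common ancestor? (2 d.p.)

21.31

P = 38/340 ≈ 0.111765 and Q = 136/340 = 0.4.
Under the Kimura two-parameter model, d = −½ ln(1 − 2P − Q) − ¼ ln(1 − 2Q).
1 − 2P − Q = 0.37647, giving −½ ln(0.37647) = 0.488458.
1 − 2Q = 0.2, giving −¼ ln(0.2) = 0.402359.
d = 0.488458 + 0.402359 = 0.890817.
Under a molecular clock d = 2μt, so t = d/(2μ) = 0.890817 / (2 × 0.0209) = 21.31 Myr.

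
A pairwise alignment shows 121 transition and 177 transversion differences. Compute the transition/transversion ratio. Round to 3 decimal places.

R = 121/177 = 0.683615… ≈ 0.684 (to 3 d.p.).

0.684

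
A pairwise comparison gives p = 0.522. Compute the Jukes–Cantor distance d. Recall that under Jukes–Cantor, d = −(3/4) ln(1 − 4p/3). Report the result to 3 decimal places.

0.893

d = −(3/4) ln(1 − 4p/3) = −0.75 ln(1 − 0.696) = −0.75 ln(0.304)
  = −0.75 × (-1.190728) = 0.893046 substitutions/site.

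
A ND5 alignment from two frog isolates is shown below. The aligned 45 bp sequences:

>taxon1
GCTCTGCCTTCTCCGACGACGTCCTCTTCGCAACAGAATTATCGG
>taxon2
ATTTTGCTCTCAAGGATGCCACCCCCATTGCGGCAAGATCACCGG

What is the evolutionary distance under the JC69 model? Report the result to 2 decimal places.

The sequences differ at 21 of 45 sites, so p = 21/45 ≈ 0.466667.
d = −(3/4) ln(1 − 4p/3) = −0.75 ln(1 − 0.622223) = −0.75 ln(0.377777)
  = −0.75 × (-0.973451) = 0.730088 substitutions/site.

0.73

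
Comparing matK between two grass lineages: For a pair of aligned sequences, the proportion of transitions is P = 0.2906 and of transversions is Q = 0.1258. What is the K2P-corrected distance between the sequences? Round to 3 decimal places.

0.686

Under the Kimura two-parameter model, d = −½ ln(1 − 2P − Q) − ¼ ln(1 − 2Q).
1 − 2P − Q = 0.293, giving −½ ln(0.293) = 0.613791.
1 − 2Q = 0.7484, giving −¼ ln(0.7484) = 0.072454.
d = 0.613791 + 0.072454 = 0.686245.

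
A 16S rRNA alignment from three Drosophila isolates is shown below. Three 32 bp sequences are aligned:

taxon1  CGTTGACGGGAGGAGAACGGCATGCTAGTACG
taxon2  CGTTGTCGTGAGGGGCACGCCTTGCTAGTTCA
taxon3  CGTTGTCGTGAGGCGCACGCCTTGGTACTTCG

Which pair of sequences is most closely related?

taxon1–taxon2: 8/32 differ, p = 0.250, d = 0.304.
taxon1–taxon3: 9/32 differ, p = 0.281, d = 0.353.
taxon2–taxon3: 4/32 differ, p = 0.125, d = 0.137.
The smallest distance is between taxon2 and taxon3.

taxon2 and taxon3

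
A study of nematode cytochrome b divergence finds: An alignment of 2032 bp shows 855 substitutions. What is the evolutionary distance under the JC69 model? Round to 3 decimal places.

0.617

p = 855/2032 ≈ 0.420768.
d = −(3/4) ln(1 − 4p/3) = −0.75 ln(1 − 0.561024) = −0.75 ln(0.438976)
  = −0.75 × (-0.823311) = 0.617483 substitutions/site.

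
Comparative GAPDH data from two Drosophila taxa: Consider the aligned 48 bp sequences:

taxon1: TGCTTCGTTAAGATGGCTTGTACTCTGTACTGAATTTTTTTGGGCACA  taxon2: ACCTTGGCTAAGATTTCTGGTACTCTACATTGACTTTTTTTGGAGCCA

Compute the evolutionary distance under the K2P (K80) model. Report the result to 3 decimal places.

0.369

Of 48 sites, 5 differences are transitions and 9 are transversions, so P = 5/48 ≈ 0.104167 and Q = 9/48 = 0.1875.
Under the Kimura two-parameter model, d = −½ ln(1 − 2P − Q) − ¼ ln(1 − 2Q).
1 − 2P − Q = 0.604166, giving −½ ln(0.604166) = 0.251953.
1 − 2Q = 0.625, giving −¼ ln(0.625) = 0.117501.
d = 0.251953 + 0.117501 = 0.369454.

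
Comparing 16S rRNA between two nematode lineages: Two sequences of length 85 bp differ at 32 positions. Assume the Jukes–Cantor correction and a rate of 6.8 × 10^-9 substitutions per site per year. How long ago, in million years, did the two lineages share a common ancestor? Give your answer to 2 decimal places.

p = 32/85 ≈ 0.376471.
d = −(3/4) ln(1 − 4p/3) = −0.75 ln(1 − 0.501961) = −0.75 ln(0.498039)
  = −0.75 × (-0.697077) = 0.522808 substitutions/site.
Under a molecular clock d = 2μt, so t = d/(2μ) = 0.522808 / (2 × 6.8 × 10^-9) = 38.44 million years.

38.44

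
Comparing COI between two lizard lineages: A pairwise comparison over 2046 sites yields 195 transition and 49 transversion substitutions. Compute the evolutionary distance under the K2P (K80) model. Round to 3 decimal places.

0.133

P = 195/2046 ≈ 0.095308 and Q = 49/2046 ≈ 0.023949.
Under the Kimura two-parameter model, d = −½ ln(1 − 2P − Q) − ¼ ln(1 − 2Q).
1 − 2P − Q = 0.785435, giving −½ ln(0.785435) = 0.120759.
1 − 2Q = 0.952102, giving −¼ ln(0.952102) = 0.012271.
d = 0.120759 + 0.012271 = 0.133030.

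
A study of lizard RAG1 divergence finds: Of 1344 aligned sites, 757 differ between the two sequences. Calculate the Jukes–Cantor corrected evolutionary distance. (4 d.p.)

p = 757/1344 ≈ 0.563244.
d = −(3/4) ln(1 − 4p/3) = −0.75 ln(1 − 0.750992) = −0.75 ln(0.249008)
  = −0.75 × (-1.390270) = 1.042703 substitutions/site.

1.0427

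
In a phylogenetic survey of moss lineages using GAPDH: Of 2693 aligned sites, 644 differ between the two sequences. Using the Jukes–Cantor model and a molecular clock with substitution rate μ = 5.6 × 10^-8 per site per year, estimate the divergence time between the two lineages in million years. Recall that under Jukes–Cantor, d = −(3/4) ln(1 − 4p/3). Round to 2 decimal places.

2.57

p = 644/2693 ≈ 0.239139.
d = −(3/4) ln(1 − 4p/3) = −0.75 ln(1 − 0.318852) = −0.75 ln(0.681148)
  = −0.75 × (-0.383976) = 0.287982 substitutions/site.
Under a molecular clock d = 2μt, so t = d/(2μ) = 0.287982 / (2 × 5.6 × 10^-8) = 2.57 million years.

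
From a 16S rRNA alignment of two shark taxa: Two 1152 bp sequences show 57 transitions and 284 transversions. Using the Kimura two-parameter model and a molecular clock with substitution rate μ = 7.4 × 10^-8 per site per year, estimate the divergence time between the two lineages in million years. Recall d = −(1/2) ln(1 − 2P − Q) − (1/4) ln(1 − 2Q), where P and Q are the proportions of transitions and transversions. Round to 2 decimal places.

2.58

P = 57/1152 ≈ 0.049479 and Q = 284/1152 ≈ 0.246528.
Under the Kimura two-parameter model, d = −½ ln(1 − 2P − Q) − ¼ ln(1 − 2Q).
1 − 2P − Q = 0.654514, giving −½ ln(0.654514) = 0.211931.
1 − 2Q = 0.506944, giving −¼ ln(0.506944) = 0.169839.
d = 0.211931 + 0.169839 = 0.381770.
Under a molecular clock d = 2μt, so t = d/(2μ) = 0.381770 / (2 × 7.4 × 10^-8) = 2.58 million years.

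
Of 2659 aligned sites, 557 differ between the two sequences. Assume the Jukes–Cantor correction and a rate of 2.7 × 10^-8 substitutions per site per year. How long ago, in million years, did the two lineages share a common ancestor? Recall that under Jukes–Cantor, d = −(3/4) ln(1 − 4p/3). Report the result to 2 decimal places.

p = 557/2659 ≈ 0.209477.
d = −(3/4) ln(1 − 4p/3) = −0.75 ln(1 − 0.279303) = −0.75 ln(0.720697)
  = −0.75 × (-0.327536) = 0.245652 substitutions/site.
Under a molecular clock d = 2μt, so t = d/(2μ) = 0.245652 / (2 × 2.7 × 10^-8) = 4.55 million years.

4.55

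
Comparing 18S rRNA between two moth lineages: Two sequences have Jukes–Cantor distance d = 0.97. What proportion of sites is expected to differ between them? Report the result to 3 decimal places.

p = (3/4)(1 − e^(−4d/3)) = 0.75 × (1 − e^(-1.293333)) = 0.75 × (1 − 0.274355) = 0.544234.

0.544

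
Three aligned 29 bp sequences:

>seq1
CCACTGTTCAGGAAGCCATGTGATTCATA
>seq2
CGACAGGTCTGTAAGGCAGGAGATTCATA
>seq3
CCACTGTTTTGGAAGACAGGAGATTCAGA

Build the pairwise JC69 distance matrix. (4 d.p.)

seq1–seq2: 8/29 sites differ → p ≈ 0.275862, d = −0.75 ln(1 − 0.367816) = 0.343931 ≈ 0.3439.
seq1–seq3: 6/29 sites differ → p ≈ 0.206897, d = −0.75 ln(1 − 0.275863) = 0.242081 ≈ 0.2421.
seq2–seq3: 7/29 sites differ → p ≈ 0.241379, d = −0.75 ln(1 − 0.321839) = 0.291278 ≈ 0.2913.

d(seq1,seq2) = 0.3439, d(seq1,seq3) = 0.2421, d(seq2,seq3) = 0.2913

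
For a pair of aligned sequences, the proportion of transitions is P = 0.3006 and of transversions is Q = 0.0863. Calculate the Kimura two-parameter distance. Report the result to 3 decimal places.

0.629

Under the Kimura two-parameter model, d = −½ ln(1 − 2P − Q) − ¼ ln(1 − 2Q).
1 − 2P − Q = 0.3125, giving −½ ln(0.3125) = 0.581575.
1 − 2Q = 0.8274, giving −¼ ln(0.8274) = 0.047367.
d = 0.581575 + 0.047367 = 0.628942.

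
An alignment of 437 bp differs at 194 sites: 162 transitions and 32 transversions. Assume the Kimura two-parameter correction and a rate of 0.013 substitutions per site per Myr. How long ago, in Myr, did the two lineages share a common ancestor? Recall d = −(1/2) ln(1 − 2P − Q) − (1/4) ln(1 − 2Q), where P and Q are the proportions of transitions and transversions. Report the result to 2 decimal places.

33.94

P = 162/437 ≈ 0.370709 and Q = 32/437 ≈ 0.073227.
Under the Kimura two-parameter model, d = −½ ln(1 − 2P − Q) − ¼ ln(1 − 2Q).
1 − 2P − Q = 0.185355, giving −½ ln(0.185355) = 0.842741.
1 − 2Q = 0.853546, giving −¼ ln(0.853546) = 0.039589.
d = 0.842741 + 0.039589 = 0.882330.
Under a molecular clock d = 2μt, so t = d/(2μ) = 0.882330 / (2 × 0.013) = 33.94 Myr.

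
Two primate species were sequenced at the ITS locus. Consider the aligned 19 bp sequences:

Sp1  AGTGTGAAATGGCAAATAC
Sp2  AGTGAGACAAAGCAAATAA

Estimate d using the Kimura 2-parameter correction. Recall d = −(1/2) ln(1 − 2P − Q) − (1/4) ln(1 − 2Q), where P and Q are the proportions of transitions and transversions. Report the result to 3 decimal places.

0.326

Of 19 sites, 1 differences are transitions and 4 are transversions, so P = 1/19 ≈ 0.052632 and Q = 4/19 ≈ 0.210526.
Under the Kimura two-parameter model, d = −½ ln(1 − 2P − Q) − ¼ ln(1 − 2Q).
1 − 2P − Q = 0.68421, giving −½ ln(0.68421) = 0.189745.
1 − 2Q = 0.578948, giving −¼ ln(0.578948) = 0.136636.
d = 0.189745 + 0.136636 = 0.326381.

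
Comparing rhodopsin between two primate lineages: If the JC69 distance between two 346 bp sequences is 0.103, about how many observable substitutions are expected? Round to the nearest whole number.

Invert JC69: p = (3/4)(1 − e^(−4d/3)) = 0.75 × (1 − e^(-0.137333)) = 0.75 × (1 − 0.871680) = 0.096240.
Expected differing sites = pL ≈ 0.096240 × 346 = 33.29904 ≈ 33.

33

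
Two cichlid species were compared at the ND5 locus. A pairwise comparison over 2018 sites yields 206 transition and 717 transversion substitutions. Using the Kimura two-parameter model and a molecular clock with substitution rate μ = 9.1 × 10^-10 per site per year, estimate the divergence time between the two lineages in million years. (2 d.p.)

P = 206/2018 ≈ 0.102081 and Q = 717/2018 ≈ 0.355302.
Under the Kimura two-parameter model, d = −½ ln(1 − 2P − Q) − ¼ ln(1 − 2Q).
1 − 2P − Q = 0.440536, giving −½ ln(0.440536) = 0.409882.
1 − 2Q = 0.289396, giving −¼ ln(0.289396) = 0.309990.
d = 0.409882 + 0.309990 = 0.719872.
Under a molecular clock d = 2μt, so t = d/(2μ) = 0.719872 / (2 × 9.1 × 10^-10) = 395.53 million years.

395.53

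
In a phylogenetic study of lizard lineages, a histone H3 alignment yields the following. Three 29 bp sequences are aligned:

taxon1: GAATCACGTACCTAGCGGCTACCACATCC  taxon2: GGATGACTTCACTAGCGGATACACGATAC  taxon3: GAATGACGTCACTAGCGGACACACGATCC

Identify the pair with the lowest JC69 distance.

taxon1–taxon2: 10/29 differ, p = 0.345, d = 0.462.
taxon1–taxon3: 8/29 differ, p = 0.276, d = 0.344.
taxon2–taxon3: 4/29 differ, p = 0.138, d = 0.152.
The smallest distance is between taxon2 and taxon3.

taxon2 and taxon3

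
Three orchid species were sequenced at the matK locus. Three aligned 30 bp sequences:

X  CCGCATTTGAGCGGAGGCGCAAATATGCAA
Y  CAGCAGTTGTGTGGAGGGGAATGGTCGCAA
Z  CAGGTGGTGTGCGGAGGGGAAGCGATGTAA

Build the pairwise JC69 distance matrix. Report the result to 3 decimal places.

X–Y: 11/30 sites differ → p ≈ 0.366667, d = −0.75 ln(1 − 0.488889) = 0.503376 ≈ 0.503.
X–Z: 12/30 sites differ → p = 0.4, d = −0.75 ln(1 − 0.533333) = 0.571605 ≈ 0.572.
Y–Z: 9/30 sites differ → p = 0.3, d = −0.75 ln(1 − 0.4) = 0.383119 ≈ 0.383.

d(X,Y) = 0.503, d(X,Z) = 0.572, d(Y,Z) = 0.383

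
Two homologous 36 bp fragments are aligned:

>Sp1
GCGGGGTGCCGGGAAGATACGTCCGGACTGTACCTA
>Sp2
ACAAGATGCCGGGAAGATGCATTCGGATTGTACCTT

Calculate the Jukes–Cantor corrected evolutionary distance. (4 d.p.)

The sequences differ at 9 of 36 sites (1, 3, 4, 6, 19, 21, 23, 28, 36), so p = 9/36 = 0.25.
d = −(3/4) ln(1 − 4p/3) = −0.75 ln(1 − 0.333333) = −0.75 ln(0.666667)
  = −0.75 × (-0.405465) = 0.304099 substitutions/site.

0.3041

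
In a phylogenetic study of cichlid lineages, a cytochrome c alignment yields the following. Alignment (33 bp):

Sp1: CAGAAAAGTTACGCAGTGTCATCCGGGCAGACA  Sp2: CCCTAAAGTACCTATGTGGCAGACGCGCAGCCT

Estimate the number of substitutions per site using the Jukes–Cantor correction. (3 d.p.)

0.625

The sequences differ at 14 of 33 sites, so p = 14/33 ≈ 0.424242.
d = −(3/4) ln(1 − 4p/3) = −0.75 ln(1 − 0.565656) = −0.75 ln(0.434344)
  = −0.75 × (-0.833918) = 0.625439 substitutions/site.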